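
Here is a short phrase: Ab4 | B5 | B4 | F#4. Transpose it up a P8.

Ab4 → Ab5
B5 → B6
B4 → B5
F#4 → F#5

Ab5 B6 B5 F#5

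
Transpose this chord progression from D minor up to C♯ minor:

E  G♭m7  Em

D minor up to C♯ minor is a major seventh; each chord root moves by that interval while the quality stays the same.
E: root E up a major seventh → D#, giving D#.
G♭m7: root G♭ up a major seventh → F, giving Fm7.
Em: root E up a major seventh → D#, giving D#m.

D# Fm7 D#m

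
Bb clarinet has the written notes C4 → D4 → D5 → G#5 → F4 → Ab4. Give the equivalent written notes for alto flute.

Eb4 F4 F5 B5 Ab4 Cb5

First find concert pitch: the Bb clarinet sounds a major second below written, so C4 D4 D5 G#5 F4 Ab4 sounds Bb3 C4 C5 F#5 Eb4 Gb4.
Then write for alto flute: it sounds a perfect fourth below written, so the part must be a perfect fourth above concert.
Bb3 → Eb4
C4 → F4
C5 → F5
F#5 → B5
Eb4 → Ab4
Gb4 → Cb5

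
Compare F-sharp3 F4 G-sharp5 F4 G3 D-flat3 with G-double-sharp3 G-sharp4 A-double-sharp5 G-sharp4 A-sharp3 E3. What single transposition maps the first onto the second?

up an augmented second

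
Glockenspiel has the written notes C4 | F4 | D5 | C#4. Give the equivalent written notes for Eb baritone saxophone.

First find concert pitch: the glockenspiel sounds a perfect fifteenth above written, so C4 F4 D5 C#4 sounds C6 F6 D7 C#6.
Then write for Eb baritone saxophone: it sounds a major thirteenth below written, so the part must be a major thirteenth above concert.
C6 → A7
F6 → D8
D7 → B8
C#6 → A#7

A7 D8 B8 A#7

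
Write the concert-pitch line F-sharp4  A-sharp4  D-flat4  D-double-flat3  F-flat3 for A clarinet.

The A clarinet sounds a minor third below written, so the written part must be a minor third above concert — transpose each note up.
F#4 to A4
A#4 to C#5
Db4 to Fb4
Dbb3 to Fbb3
Fb3 to Abb3

A4 C#5 Fb4 Fbb3 Abb3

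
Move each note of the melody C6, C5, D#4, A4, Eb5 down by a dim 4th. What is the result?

C6 to G#5
C5 to G#4
D#4 to A##3
A4 to E#4
Eb5 to B4

G#5 G#4 A##3 E#4 B4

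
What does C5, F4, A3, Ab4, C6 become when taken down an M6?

C5 to Eb4
F4 to Ab3
A3 to C3
Ab4 to Cb4
C6 to Eb5

Eb4 Ab3 C3 Cb4 Eb5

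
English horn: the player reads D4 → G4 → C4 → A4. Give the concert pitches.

G3 C4 F3 D4

The English horn sounds a perfect fifth below written, so transpose each written note down a perfect fifth.
D4 -> G3
G4 -> C4
C4 -> F3
A4 -> D4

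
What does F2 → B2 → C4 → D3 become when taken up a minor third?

Ab2 D3 Eb4 F3

F2 becomes Ab2
B2 becomes D3
C4 becomes Eb4
D3 becomes F3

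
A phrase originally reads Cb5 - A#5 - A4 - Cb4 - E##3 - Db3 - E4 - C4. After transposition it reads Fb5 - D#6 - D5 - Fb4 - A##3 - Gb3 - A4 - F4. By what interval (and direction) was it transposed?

up a perfect fourth

From Cb5 to Fb5 is 4 letter names — a fourth of some quality.
Cb5 to Fb5 is 5 semitones, which makes it a perfect fourth; the second version is higher, so the direction is up.
Checking another pair — C4 → F4 — gives the same interval.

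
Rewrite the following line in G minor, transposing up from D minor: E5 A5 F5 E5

A5 D6 Bb5 A5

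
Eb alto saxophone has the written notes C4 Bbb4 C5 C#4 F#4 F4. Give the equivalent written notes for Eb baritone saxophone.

C5 Bbb5 C6 C#5 F#5 F5

First find concert pitch: the Eb alto saxophone sounds a major sixth below written, so C4 Bbb4 C5 C#4 F#4 F4 sounds Eb3 Dbb4 Eb4 E3 A3 Ab3.
Then write for Eb baritone saxophone: it sounds a major thirteenth below written, so the part must be a major thirteenth above concert.
Eb3 → C5
Dbb4 → Bbb5
Eb4 → C6
E3 → C#5
A3 → F#5
Ab3 → F5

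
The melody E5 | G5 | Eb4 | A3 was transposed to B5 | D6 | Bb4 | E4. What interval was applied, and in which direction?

up a perfect fifth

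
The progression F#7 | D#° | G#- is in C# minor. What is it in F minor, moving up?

C# minor up to F minor is a diminished fourth; each chord root moves by that interval while the quality stays the same.
F#7: root F# up a diminished fourth → Bb, giving Bb7.
D#°: root D# up a diminished fourth → G, giving G°.
G#-: root G# up a diminished fourth → C, giving C-.

Bb7 G° C-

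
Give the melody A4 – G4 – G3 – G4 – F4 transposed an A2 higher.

B#4 A#4 A#3 A#4 G#4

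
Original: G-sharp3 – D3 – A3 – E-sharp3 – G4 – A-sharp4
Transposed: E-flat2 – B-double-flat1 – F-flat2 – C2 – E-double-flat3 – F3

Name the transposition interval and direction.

Take the first pair: G#3 → Eb2. G to E spans 10 letter names, so the interval is some kind of tenth.
Eb2 to G#3 is 17 semitones, which makes it an augmented tenth; the second version is lower, so the direction is down.
Checking another pair — A#4 → F3 — gives the same interval.

down an augmented tenth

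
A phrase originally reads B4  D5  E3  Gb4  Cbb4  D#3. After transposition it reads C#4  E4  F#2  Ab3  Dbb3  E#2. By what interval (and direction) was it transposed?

down a minor seventh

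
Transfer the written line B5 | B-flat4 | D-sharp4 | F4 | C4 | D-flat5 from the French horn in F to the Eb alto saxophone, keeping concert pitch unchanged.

First find concert pitch: the French horn in F sounds a perfect fifth below written, so B5 B-flat4 D-sharp4 F4 C4 D-flat5 sounds E5 Eb4 G#3 Bb3 F3 Gb4.
Then write for Eb alto saxophone: it sounds a major sixth below written, so the part must be a major sixth above concert.
E5 → C#6
Eb4 → C5
G#3 → E#4
Bb3 → G4
F3 → D4
Gb4 → Eb5

C#6 C5 E#4 G4 D4 Eb5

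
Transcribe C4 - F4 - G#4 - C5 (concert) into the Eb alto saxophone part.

The Eb alto saxophone sounds a major sixth below written, so the written part must be a major sixth above concert — transpose each note up.
C4 to A4
F4 to D5
G#4 to E#5
C5 to A5

A4 D5 E#5 A5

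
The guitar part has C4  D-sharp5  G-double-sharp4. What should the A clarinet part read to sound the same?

Eb3 F#4 B#3

First find concert pitch: the guitar sounds a perfect octave below written, so C4 D-sharp5 G-double-sharp4 sounds C3 D#4 G##3.
Then write for A clarinet: it sounds a minor third below written, so the part must be a minor third above concert.
C3 → Eb3
D#4 → F#4
G##3 → B#3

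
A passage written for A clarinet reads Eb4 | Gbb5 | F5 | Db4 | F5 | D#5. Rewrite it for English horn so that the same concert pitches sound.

G4 Bbb5 A5 F4 A5 F##5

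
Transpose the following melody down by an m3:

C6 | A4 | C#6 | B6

A5 F#4 A#5 G#6

C6 → A5
A4 → F#4
C#6 → A#5
B6 → G#6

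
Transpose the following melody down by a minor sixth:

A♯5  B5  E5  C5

C##5 D#5 G#4 E4

A#5 becomes C##5
B5 becomes D#5
E5 becomes G#4
C5 becomes E4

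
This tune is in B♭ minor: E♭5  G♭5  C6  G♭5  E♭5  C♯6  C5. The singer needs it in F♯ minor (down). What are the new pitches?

From B♭ down to F♯ is a diminished fourth; apply that to each pitch.
Eb5 -> B4
Gb5 -> D5
C6 -> G#5
Gb5 -> D5
Eb5 -> B4
C#6 -> G##5
C5 -> G#4

B4 D5 G#5 D5 B4 G##5 G#4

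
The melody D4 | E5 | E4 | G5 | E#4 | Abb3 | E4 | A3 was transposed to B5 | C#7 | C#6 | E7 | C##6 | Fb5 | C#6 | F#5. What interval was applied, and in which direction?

Take the first pair: D4 → B5. D to B spans 13 letter names, so the interval is some kind of thirteenth.
D4 to B5 is 21 semitones, which makes it a major thirteenth; the second version is higher, so the direction is up.
Checking another pair — A3 → F#5 — gives the same interval.

up a major thirteenth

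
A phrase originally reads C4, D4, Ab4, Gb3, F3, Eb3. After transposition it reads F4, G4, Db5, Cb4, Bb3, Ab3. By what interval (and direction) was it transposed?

up a perfect fourth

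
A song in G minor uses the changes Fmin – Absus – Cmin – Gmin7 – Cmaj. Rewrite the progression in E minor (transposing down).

Dmin Fsus Amin Emin7 Amaj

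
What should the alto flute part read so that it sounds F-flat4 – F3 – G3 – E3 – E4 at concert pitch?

Bbb4 Bb3 C4 A3 A4

Written C4 sounds as G3 on the alto flute, so concert pitches are written a perfect fourth up.
Fb4 → Bbb4
F3 → Bb3
G3 → C4
E3 → A3
E4 → A4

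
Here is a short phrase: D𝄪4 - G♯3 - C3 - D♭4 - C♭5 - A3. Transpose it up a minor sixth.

D##4 -> B#4
G#3 -> E4
C3 -> Ab3
Db4 -> Bbb4
Cb5 -> Abb5
A3 -> F4

B#4 E4 Ab3 Bbb4 Abb5 F4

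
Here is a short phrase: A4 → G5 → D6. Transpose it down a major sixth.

A4: a sixth down reaches C, and 9 semitones makes it C4.
G5: a sixth down reaches B, and 9 semitones makes it Bb4.
D6: a sixth down reaches F, and 9 semitones makes it F5.

C4 Bb4 F5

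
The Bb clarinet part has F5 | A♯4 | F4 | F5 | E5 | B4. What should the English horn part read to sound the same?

Bb5 D#5 Bb4 Bb5 A5 E5

First find concert pitch: the Bb clarinet sounds a major second below written, so F5 A♯4 F4 F5 E5 B4 sounds Eb5 G#4 Eb4 Eb5 D5 A4.
Then write for English horn: it sounds a perfect fifth below written, so the part must be a perfect fifth above concert.
Eb5 → Bb5
G#4 → D#5
Eb4 → Bb4
Eb5 → Bb5
D5 → A5
A4 → E5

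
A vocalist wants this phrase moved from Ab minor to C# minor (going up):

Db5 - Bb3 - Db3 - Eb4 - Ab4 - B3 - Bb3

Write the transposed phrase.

From Ab up to C# is an augmented third; apply that to each pitch.
Db5 -> F#5
Bb3 -> D#4
Db3 -> F#3
Eb4 -> G#4
Ab4 -> C#5
B3 -> D##4
Bb3 -> D#4

F#5 D#4 F#3 G#4 C#5 D##4 D#4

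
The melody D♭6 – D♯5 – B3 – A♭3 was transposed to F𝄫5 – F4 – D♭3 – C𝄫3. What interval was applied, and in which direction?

Take the first pair: Db6 → Fbb5. D to F spans 6 letter names, so the interval is some kind of sixth.
Fbb5 to Db6 is 10 semitones, which makes it an augmented sixth; the second version is lower, so the direction is down.
Checking another pair — Ab3 → Cbb3 — gives the same interval.

down an augmented sixth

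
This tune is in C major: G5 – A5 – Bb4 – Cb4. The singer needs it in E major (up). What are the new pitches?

From C up to E is a major third; apply that to each pitch.
G5 to B5
A5 to C#6
Bb4 to D5
Cb4 to Eb4

B5 C#6 D5 Eb4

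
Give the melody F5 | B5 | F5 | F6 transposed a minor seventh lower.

F5: a seventh down reaches G, and 10 semitones makes it G4.
A minor seventh down from B5 gives C#5.
F5: a seventh down reaches G, and 10 semitones makes it G4.
F6 down a minor seventh is G5.

G4 C#5 G4 G5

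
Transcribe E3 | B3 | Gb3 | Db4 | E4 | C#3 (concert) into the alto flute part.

A3 E4 Cb4 Gb4 A4 F#3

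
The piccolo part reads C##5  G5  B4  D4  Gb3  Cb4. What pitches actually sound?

C##6 G6 B5 D5 Gb4 Cb5

The piccolo sounds a perfect octave above written, so transpose each written note up a perfect octave.
C##5 gives C##6
G5 gives G6
B4 gives B5
D4 gives D5
Gb3 gives Gb4
Cb4 gives Cb5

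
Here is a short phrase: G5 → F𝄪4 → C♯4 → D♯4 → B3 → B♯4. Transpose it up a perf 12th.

G5 -> D7
F##4 -> C##6
C#4 -> G#5
D#4 -> A#5
B3 -> F#5
B#4 -> F##6

D7 C##6 G#5 A#5 F#5 F##6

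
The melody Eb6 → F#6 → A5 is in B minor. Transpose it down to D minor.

Gb5 A5 C5

B minor to D minor down is a major sixth, so every note moves down by that interval.
Eb6 to Gb5
F#6 to A5
A5 to C5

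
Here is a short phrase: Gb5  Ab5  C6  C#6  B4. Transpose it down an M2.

Fb5 Gb5 Bb5 B5 A4

Gb5 down a major second is Fb5.
Ab5: a second down reaches G, and 2 semitones makes it Gb5.
C6 down a major second is Bb5.
C#6: a second down reaches B, and 2 semitones makes it B5.
A major second down from B4 gives A4.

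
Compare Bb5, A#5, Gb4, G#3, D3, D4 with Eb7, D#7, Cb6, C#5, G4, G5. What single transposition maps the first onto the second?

up a perfect eleventh

Take the first pair: Bb5 → Eb7. B to E spans 11 letter names, so the interval is some kind of eleventh.
Bb5 to Eb7 is 17 semitones, which makes it a perfect eleventh; the second version is higher, so the direction is up.
Checking another pair — D4 → G5 — gives the same interval.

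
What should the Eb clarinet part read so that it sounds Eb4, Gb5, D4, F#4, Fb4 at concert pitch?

C4 Eb5 B3 D#4 Db4

The Eb clarinet sounds a minor third above written, so the written part must be a minor third below concert — transpose each note down.
Eb4 -> C4
Gb5 -> Eb5
D4 -> B3
F#4 -> D#4
Fb4 -> Db4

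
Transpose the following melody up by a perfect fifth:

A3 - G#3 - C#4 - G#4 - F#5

E4 D#4 G#4 D#5 C#6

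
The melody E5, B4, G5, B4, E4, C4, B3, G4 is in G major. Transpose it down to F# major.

D#5 A#4 F#5 A#4 D#4 B3 A#3 F#4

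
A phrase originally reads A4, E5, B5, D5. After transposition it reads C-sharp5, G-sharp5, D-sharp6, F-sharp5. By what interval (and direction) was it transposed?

Take the first pair: A4 → C#5. A to C spans 3 letter names, so the interval is some kind of third.
A4 to C#5 is 4 semitones, which makes it a major third; the second version is higher, so the direction is up.
Checking another pair — D5 → F#5 — gives the same interval.

up a major third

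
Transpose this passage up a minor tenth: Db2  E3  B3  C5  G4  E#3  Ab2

Db2 becomes Fb3
E3 becomes G4
B3 becomes D5
C5 becomes Eb6
G4 becomes Bb5
E#3 becomes G#4
Ab2 becomes Cb4

Fb3 G4 D5 Eb6 Bb5 G#4 Cb4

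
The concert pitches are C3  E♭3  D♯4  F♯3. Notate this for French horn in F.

G3 Bb3 A#4 C#4

The French horn in F sounds a perfect fifth below written, so the written part must be a perfect fifth above concert — transpose each note up.
C3 becomes G3
Eb3 becomes Bb3
D#4 becomes A#4
F#3 becomes C#4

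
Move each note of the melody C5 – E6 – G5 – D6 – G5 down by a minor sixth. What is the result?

A minor sixth down from C5 gives E4.
E6: a sixth down reaches G, and 8 semitones makes it G#5.
G5: a sixth down reaches B, and 8 semitones makes it B4.
A minor sixth down from D6 gives F#5.
G5: a sixth down reaches B, and 8 semitones makes it B4.

E4 G#5 B4 F#5 B4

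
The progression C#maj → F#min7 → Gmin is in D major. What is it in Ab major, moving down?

Gmaj Cmin7 Dbmin

D major down to Ab major is an augmented fourth; each chord root moves by that interval while the quality stays the same.
C#maj: root C# down an augmented fourth → G, giving Gmaj.
F#min7: root F# down an augmented fourth → C, giving Cmin7.
Gmin: root G down an augmented fourth → Db, giving Dbmin.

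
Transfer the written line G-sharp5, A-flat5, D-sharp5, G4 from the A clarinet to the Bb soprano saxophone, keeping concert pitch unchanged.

F##5 G5 C##5 F#4

First find concert pitch: the A clarinet sounds a minor third below written, so G-sharp5 A-flat5 D-sharp5 G4 sounds E#5 F5 B#4 E4.
Then write for Bb soprano saxophone: it sounds a major second below written, so the part must be a major second above concert.
E#5 → F##5
F5 → G5
B#4 → C##5
E4 → F#4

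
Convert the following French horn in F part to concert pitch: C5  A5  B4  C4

The French horn in F sounds a perfect fifth below written, so transpose each written note down a perfect fifth.
C5 to F4
A5 to D5
B4 to E4
C4 to F3

F4 D5 E4 F3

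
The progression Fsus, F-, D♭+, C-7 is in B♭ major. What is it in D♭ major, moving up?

Absus Ab- Fb+ Eb-7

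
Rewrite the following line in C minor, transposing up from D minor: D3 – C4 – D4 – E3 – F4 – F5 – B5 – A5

C4 Bb4 C5 D4 Eb5 Eb6 A6 G6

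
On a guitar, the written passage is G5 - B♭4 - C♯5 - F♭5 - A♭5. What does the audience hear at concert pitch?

G4 Bb3 C#4 Fb4 Ab4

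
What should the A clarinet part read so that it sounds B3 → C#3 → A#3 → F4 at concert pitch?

The A clarinet sounds a minor third below written, so the written part must be a minor third above concert — transpose each note up.
B3 to D4
C#3 to E3
A#3 to C#4
F4 to Ab4

D4 E3 C#4 Ab4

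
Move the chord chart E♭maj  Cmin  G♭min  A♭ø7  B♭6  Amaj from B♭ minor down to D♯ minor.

B♭ minor down to D♯ minor is a diminished sixth; each chord root moves by that interval while the quality stays the same.
E♭maj: root E♭ down a diminished sixth → G#, giving G#maj.
Cmin: root C down a diminished sixth → E#, giving E#min.
G♭min: root G♭ down a diminished sixth → B, giving Bmin.
A♭ø7: root A♭ down a diminished sixth → C#, giving C#ø7.
B♭6: root B♭ down a diminished sixth → D#, giving D#6.
Amaj: root A down a diminished sixth → C##, giving C##maj.

G#maj E#min Bmin C#ø7 D#6 C##maj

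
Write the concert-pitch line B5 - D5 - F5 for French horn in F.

F#6 A5 C6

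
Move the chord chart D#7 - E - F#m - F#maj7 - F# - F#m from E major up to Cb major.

E major up to Cb major is a diminished sixth; each chord root moves by that interval while the quality stays the same.
D#7: root D# up a diminished sixth → Bb, giving Bb7.
E: root E up a diminished sixth → Cb, giving Cb.
F#m: root F# up a diminished sixth → Db, giving Dbm.
F#maj7: root F# up a diminished sixth → Db, giving Dbmaj7.
F#: root F# up a diminished sixth → Db, giving Db.
F#m: root F# up a diminished sixth → Db, giving Dbm.

Bb7 Cb Dbm Dbmaj7 Db Dbm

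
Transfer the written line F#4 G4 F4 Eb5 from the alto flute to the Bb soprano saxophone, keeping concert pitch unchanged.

D#4 E4 D4 C5

First find concert pitch: the alto flute sounds a perfect fourth below written, so F#4 G4 F4 Eb5 sounds C#4 D4 C4 Bb4.
Then write for Bb soprano saxophone: it sounds a major second below written, so the part must be a major second above concert.
C#4 → D#4
D4 → E4
C4 → D4
Bb4 → C5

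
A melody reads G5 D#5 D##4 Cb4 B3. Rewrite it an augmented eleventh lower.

Db4 A3 A#2 Gbb2 F2

G5 → Db4
D#5 → A3
D##4 → A#2
Cb4 → Gbb2
B3 → F2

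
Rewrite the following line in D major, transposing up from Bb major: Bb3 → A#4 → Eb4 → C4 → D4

From Bb up to D is a major third; apply that to each pitch.
Bb3 becomes D4
A#4 becomes C##5
Eb4 becomes G4
C4 becomes E4
D4 becomes F#4

D4 C##5 G4 E4 F#4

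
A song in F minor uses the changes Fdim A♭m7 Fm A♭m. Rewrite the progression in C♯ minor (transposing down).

F minor down to C♯ minor is a diminished fourth; each chord root moves by that interval while the quality stays the same.
Fdim: root F down a diminished fourth → C#, giving C#dim.
A♭m7: root A♭ down a diminished fourth → E, giving Em7.
Fm: root F down a diminished fourth → C#, giving C#m.
A♭m: root A♭ down a diminished fourth → E, giving Em.

C#dim Em7 C#m Em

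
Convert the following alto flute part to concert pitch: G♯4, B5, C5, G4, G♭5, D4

Written C4 on the alto flute sounds as G3, a perfect fourth lower; apply that shift to every note.
G#4 -> D#4
B5 -> F#5
C5 -> G4
G4 -> D4
Gb5 -> Db5
D4 -> A3

D#4 F#5 G4 D4 Db5 A3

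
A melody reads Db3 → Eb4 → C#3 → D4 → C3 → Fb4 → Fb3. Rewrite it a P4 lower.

Ab2 Bb3 G#2 A3 G2 Cb4 Cb3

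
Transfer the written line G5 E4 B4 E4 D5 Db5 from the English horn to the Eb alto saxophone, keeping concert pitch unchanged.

A5 F#4 C#5 F#4 E5 Eb5

First find concert pitch: the English horn sounds a perfect fifth below written, so G5 E4 B4 E4 D5 Db5 sounds C5 A3 E4 A3 G4 Gb4.
Then write for Eb alto saxophone: it sounds a major sixth below written, so the part must be a major sixth above concert.
C5 → A5
A3 → F#4
E4 → C#5
A3 → F#4
G4 → E5
Gb4 → Eb5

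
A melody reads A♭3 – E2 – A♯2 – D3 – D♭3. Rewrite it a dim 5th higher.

Ab3 gives Ebb4
E2 gives Bb2
A#2 gives E3
D3 gives Ab3
Db3 gives Abb3

Ebb4 Bb2 E3 Ab3 Abb3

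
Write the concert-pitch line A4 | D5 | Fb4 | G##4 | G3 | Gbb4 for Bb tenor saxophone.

B5 E6 Gb5 A##5 A4 Abb5

Written C4 sounds as Bb2 on the Bb tenor saxophone, so concert pitches are written a major ninth up.
A4 becomes B5
D5 becomes E6
Fb4 becomes Gb5
G##4 becomes A##5
G3 becomes A4
Gbb4 becomes Abb5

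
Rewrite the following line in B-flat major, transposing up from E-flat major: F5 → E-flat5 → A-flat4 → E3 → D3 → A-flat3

E-flat major to B-flat major up is a perfect fifth, so every note moves up by that interval.
F5 to C6
Eb5 to Bb5
Ab4 to Eb5
E3 to B3
D3 to A3
Ab3 to Eb4

C6 Bb5 Eb5 B3 A3 Eb4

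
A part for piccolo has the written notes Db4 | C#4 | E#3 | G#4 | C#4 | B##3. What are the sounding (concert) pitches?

Db5 C#5 E#4 G#5 C#5 B##4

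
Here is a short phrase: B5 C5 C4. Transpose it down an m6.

B5: a sixth down reaches D, and 8 semitones makes it D#5.
A minor sixth down from C5 gives E4.
C4: a sixth down reaches E, and 8 semitones makes it E3.

D#5 E4 E3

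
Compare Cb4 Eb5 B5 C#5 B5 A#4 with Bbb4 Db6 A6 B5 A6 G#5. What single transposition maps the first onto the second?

From Cb4 to Bbb4 is 7 letter names — a seventh of some quality.
Cb4 to Bbb4 is 10 semitones, which makes it a minor seventh; the second version is higher, so the direction is up.
Checking another pair — A#4 → G#5 — gives the same interval.

up a minor seventh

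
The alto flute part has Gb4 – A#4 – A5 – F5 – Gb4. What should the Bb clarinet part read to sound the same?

Eb4 F##4 F#5 D5 Eb4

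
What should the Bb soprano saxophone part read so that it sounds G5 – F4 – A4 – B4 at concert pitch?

A5 G4 B4 C#5

Written C4 sounds as Bb3 on the Bb soprano saxophone, so concert pitches are written a major second up.
G5 becomes A5
F4 becomes G4
A4 becomes B4
B4 becomes C#5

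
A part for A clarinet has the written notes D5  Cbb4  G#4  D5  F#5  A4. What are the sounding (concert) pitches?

The A clarinet sounds a minor third below written, so transpose each written note down a minor third.
D5 -> B4
Cbb4 -> Abb3
G#4 -> E#4
D5 -> B4
F#5 -> D#5
A4 -> F#4

B4 Abb3 E#4 B4 D#5 F#4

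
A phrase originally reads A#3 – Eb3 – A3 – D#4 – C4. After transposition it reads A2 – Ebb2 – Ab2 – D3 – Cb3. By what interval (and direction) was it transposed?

Take the first pair: A#3 → A2. A to A spans 8 letter names, so the interval is some kind of octave.
A2 to A#3 is 13 semitones, which makes it an augmented octave; the second version is lower, so the direction is down.
Checking another pair — C4 → Cb3 — gives the same interval.

down an augmented octave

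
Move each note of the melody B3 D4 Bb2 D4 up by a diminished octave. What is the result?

B3 becomes Bb4
D4 becomes Db5
Bb2 becomes Bbb3
D4 becomes Db5

Bb4 Db5 Bbb3 Db5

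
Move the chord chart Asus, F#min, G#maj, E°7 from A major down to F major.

A major down to F major is a major third; each chord root moves by that interval while the quality stays the same.
Asus: root A down a major third → F, giving Fsus.
F#min: root F# down a major third → D, giving Dmin.
G#maj: root G# down a major third → E, giving Emaj.
E°7: root E down a major third → C, giving C°7.

Fsus Dmin Emaj C°7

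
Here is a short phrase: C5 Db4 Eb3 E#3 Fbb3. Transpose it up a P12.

G6 Ab5 Bb4 B#4 Cbb5

A perfect twelfth up from C5 gives G6.
Db4 up a perfect twelfth is Ab5.
Eb3: a twelfth up reaches B, and 19 semitones makes it Bb4.
E#3 up a perfect twelfth is B#4.
Fbb3 up a perfect twelfth is Cbb5.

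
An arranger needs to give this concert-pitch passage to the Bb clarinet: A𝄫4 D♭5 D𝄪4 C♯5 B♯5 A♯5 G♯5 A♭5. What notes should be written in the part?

Bbb4 Eb5 E##4 D#5 C##6 B#5 A#5 Bb5

Written C4 sounds as Bb3 on the Bb clarinet, so concert pitches are written a major second up.
Abb4 becomes Bbb4
Db5 becomes Eb5
D##4 becomes E##4
C#5 becomes D#5
B#5 becomes C##6
A#5 becomes B#5
G#5 becomes A#5
Ab5 becomes Bb5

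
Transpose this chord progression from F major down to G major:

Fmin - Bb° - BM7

Gmin C° C#M7

F major down to G major is a minor seventh; each chord root moves by that interval while the quality stays the same.
Fmin: root F down a minor seventh → G, giving Gmin.
Bb°: root Bb down a minor seventh → C, giving C°.
BM7: root B down a minor seventh → C#, giving C#M7.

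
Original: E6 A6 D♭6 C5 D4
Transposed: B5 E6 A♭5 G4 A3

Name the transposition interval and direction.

down a perfect fourth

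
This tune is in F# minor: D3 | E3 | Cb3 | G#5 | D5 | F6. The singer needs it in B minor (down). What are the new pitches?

From F# down to B is a perfect fifth; apply that to each pitch.
D3 → G2
E3 → A2
Cb3 → Fb2
G#5 → C#5
D5 → G4
F6 → Bb5

G2 A2 Fb2 C#5 G4 Bb5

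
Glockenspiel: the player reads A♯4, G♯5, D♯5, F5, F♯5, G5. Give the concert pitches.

A#6 G#7 D#7 F7 F#7 G7

The glockenspiel sounds a perfect fifteenth above written, so transpose each written note up a perfect fifteenth.
A#4 -> A#6
G#5 -> G#7
D#5 -> D#7
F5 -> F7
F#5 -> F#7
G5 -> G7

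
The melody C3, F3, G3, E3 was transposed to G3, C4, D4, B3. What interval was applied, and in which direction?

From C3 to G3 is 5 letter names — a fifth of some quality.
C3 to G3 is 7 semitones, which makes it a perfect fifth; the second version is higher, so the direction is up.
Checking another pair — E3 → B3 — gives the same interval.

up a perfect fifth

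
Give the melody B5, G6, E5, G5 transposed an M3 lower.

G5 Eb6 C5 Eb5

B5: a third down reaches G, and 4 semitones makes it G5.
A major third down from G6 gives Eb6.
A major third down from E5 gives C5.
A major third down from G5 gives Eb5.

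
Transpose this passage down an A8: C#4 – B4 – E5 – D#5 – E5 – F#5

C3 Bb3 Eb4 D4 Eb4 F4

C#4 gives C3
B4 gives Bb3
E5 gives Eb4
D#5 gives D4
E5 gives Eb4
F#5 gives F4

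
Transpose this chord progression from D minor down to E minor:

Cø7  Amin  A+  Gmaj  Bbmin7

Dø7 Bmin B+ Amaj Cmin7

D minor down to E minor is a minor seventh; each chord root moves by that interval while the quality stays the same.
Cø7: root C down a minor seventh → D, giving Dø7.
Amin: root A down a minor seventh → B, giving Bmin.
A+: root A down a minor seventh → B, giving B+.
Gmaj: root G down a minor seventh → A, giving Amaj.
Bbmin7: root Bb down a minor seventh → C, giving Cmin7.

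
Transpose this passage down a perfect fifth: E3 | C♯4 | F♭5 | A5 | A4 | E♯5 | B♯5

A2 F#3 Bbb4 D5 D4 A#4 E#5

E3 down a perfect fifth is A2.
A perfect fifth down from C#4 gives F#3.
Fb5: a fifth down reaches B, and 7 semitones makes it Bbb4.
A perfect fifth down from A5 gives D5.
A perfect fifth down from A4 gives D4.
E#5 down a perfect fifth is A#4.
A perfect fifth down from B#5 gives E#5.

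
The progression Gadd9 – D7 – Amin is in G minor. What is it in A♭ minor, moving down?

Abadd9 Eb7 Bbmin

G minor down to A♭ minor is a major seventh; each chord root moves by that interval while the quality stays the same.
Gadd9: root G down a major seventh → Ab, giving Abadd9.
D7: root D down a major seventh → Eb, giving Eb7.
Amin: root A down a major seventh → Bb, giving Bbmin.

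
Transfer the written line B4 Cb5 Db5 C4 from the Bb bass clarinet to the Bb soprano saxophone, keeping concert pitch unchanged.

B3 Cb4 Db4 C3

First find concert pitch: the Bb bass clarinet sounds a major ninth below written, so B4 Cb5 Db5 C4 sounds A3 Bbb3 Cb4 Bb2.
Then write for Bb soprano saxophone: it sounds a major second below written, so the part must be a major second above concert.
A3 → B3
Bbb3 → Cb4
Cb4 → Db4
Bb2 → C3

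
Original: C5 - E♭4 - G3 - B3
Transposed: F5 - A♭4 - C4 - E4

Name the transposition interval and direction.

From C5 to F5 is 4 letter names — a fourth of some quality.
C5 to F5 is 5 semitones, which makes it a perfect fourth; the second version is higher, so the direction is up.
Checking another pair — B3 → E4 — gives the same interval.

up a perfect fourth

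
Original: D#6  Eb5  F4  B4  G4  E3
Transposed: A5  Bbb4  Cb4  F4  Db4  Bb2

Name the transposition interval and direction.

down an augmented fourth

Take the first pair: D#6 → A5. D to A spans 4 letter names, so the interval is some kind of fourth.
A5 to D#6 is 6 semitones, which makes it an augmented fourth; the second version is lower, so the direction is down.
Checking another pair — E3 → Bb2 — gives the same interval.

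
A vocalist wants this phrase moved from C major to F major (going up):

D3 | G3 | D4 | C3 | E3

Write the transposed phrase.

From C up to F is a perfect fourth; apply that to each pitch.
D3 to G3
G3 to C4
D4 to G4
C3 to F3
E3 to A3

G3 C4 G4 F3 A3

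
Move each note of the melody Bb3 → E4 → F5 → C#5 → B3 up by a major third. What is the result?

D4 G#4 A5 E#5 D#4

Bb3 up a major third is D4.
A major third up from E4 gives G#4.
F5: a third up reaches A, and 4 semitones makes it A5.
C#5 up a major third is E#5.
B3 up a major third is D#4.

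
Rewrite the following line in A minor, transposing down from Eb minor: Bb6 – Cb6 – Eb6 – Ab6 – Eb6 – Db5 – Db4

Eb minor to A minor down is a diminished fifth, so every note moves down by that interval.
Bb6 → E6
Cb6 → F5
Eb6 → A5
Ab6 → D6
Eb6 → A5
Db5 → G4
Db4 → G3

E6 F5 A5 D6 A5 G4 G3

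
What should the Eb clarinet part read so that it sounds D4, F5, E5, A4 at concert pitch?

B3 D5 C#5 F#4

The Eb clarinet sounds a minor third above written, so the written part must be a minor third below concert — transpose each note down.
D4 gives B3
F5 gives D5
E5 gives C#5
A4 gives F#4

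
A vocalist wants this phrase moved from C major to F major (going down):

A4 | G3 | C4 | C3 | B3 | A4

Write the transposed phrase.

D4 C3 F3 F2 E3 D4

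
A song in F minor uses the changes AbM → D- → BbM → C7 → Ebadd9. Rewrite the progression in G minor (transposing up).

BbM E- CM D7 Fadd9

F minor up to G minor is a major second; each chord root moves by that interval while the quality stays the same.
AbM: root Ab up a major second → Bb, giving BbM.
D-: root D up a major second → E, giving E-.
BbM: root Bb up a major second → C, giving CM.
C7: root C up a major second → D, giving D7.
Ebadd9: root Eb up a major second → F, giving Fadd9.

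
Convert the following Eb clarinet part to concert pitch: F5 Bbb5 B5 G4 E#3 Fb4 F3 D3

Written C4 on the Eb clarinet sounds as Eb4, a minor third higher; apply that shift to every note.
F5 gives Ab5
Bbb5 gives Dbb6
B5 gives D6
G4 gives Bb4
E#3 gives G#3
Fb4 gives Abb4
F3 gives Ab3
D3 gives F3

Ab5 Dbb6 D6 Bb4 G#3 Abb4 Ab3 F3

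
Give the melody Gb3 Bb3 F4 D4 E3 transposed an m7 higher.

Gb3 becomes Fb4
Bb3 becomes Ab4
F4 becomes Eb5
D4 becomes C5
E3 becomes D4

Fb4 Ab4 Eb5 C5 D4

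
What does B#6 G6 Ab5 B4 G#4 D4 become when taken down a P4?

F##6 D6 Eb5 F#4 D#4 A3

B#6: a fourth down reaches F, and 5 semitones makes it F##6.
A perfect fourth down from G6 gives D6.
Ab5: a fourth down reaches E, and 5 semitones makes it Eb5.
A perfect fourth down from B4 gives F#4.
G#4: a fourth down reaches D, and 5 semitones makes it D#4.
D4 down a perfect fourth is A3.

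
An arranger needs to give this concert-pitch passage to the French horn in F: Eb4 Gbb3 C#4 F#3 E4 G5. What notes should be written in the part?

The French horn in F sounds a perfect fifth below written, so the written part must be a perfect fifth above concert — transpose each note up.
Eb4 becomes Bb4
Gbb3 becomes Dbb4
C#4 becomes G#4
F#3 becomes C#4
E4 becomes B4
G5 becomes D6

Bb4 Dbb4 G#4 C#4 B4 D6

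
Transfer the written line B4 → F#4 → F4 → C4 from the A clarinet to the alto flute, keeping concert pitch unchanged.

C#5 G#4 G4 D4

First find concert pitch: the A clarinet sounds a minor third below written, so B4 F#4 F4 C4 sounds G#4 D#4 D4 A3.
Then write for alto flute: it sounds a perfect fourth below written, so the part must be a perfect fourth above concert.
G#4 → C#5
D#4 → G#4
D4 → G4
A3 → D4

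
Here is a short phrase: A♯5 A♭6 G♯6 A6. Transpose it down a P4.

A#5 to E#5
Ab6 to Eb6
G#6 to D#6
A6 to E6

E#5 Eb6 D#6 E6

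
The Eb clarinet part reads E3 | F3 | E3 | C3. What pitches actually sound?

Written C4 on the Eb clarinet sounds as Eb4, a minor third higher; apply that shift to every note.
E3 becomes G3
F3 becomes Ab3
E3 becomes G3
C3 becomes Eb3

G3 Ab3 G3 Eb3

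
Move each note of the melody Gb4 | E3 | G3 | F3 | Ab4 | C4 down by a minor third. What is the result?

Gb4: a third down reaches E, and 3 semitones makes it Eb4.
E3: a third down reaches C, and 3 semitones makes it C#3.
G3 down a minor third is E3.
F3: a third down reaches D, and 3 semitones makes it D3.
Ab4: a third down reaches F, and 3 semitones makes it F4.
C4: a third down reaches A, and 3 semitones makes it A3.

Eb4 C#3 E3 D3 F4 A3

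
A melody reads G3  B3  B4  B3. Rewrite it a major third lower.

G3 → Eb3
B3 → G3
B4 → G4
B3 → G3

Eb3 G3 G4 G3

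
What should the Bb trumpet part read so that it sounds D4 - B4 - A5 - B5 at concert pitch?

E4 C#5 B5 C#6

The Bb trumpet sounds a major second below written, so the written part must be a major second above concert — transpose each note up.
D4 -> E4
B4 -> C#5
A5 -> B5
B5 -> C#6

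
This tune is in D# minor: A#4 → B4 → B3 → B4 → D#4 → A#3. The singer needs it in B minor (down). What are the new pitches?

F#4 G4 G3 G4 B3 F#3

From D# down to B is a major third; apply that to each pitch.
A#4 gives F#4
B4 gives G4
B3 gives G3
B4 gives G4
D#4 gives B3
A#3 gives F#3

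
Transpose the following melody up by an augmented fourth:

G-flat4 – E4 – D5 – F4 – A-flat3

Gb4 -> C5
E4 -> A#4
D5 -> G#5
F4 -> B4
Ab3 -> D4

C5 A#4 G#5 B4 D4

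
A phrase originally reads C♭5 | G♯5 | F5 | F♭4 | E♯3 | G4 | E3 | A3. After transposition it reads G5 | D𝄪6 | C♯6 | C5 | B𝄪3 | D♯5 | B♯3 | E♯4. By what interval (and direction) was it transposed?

Take the first pair: Cb5 → G5. C to G spans 5 letter names, so the interval is some kind of fifth.
Cb5 to G5 is 8 semitones, which makes it an augmented fifth; the second version is higher, so the direction is up.
Checking another pair — A3 → E#4 — gives the same interval.

up an augmented fifth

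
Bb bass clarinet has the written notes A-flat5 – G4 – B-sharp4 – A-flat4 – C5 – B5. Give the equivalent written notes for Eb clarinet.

Eb4 D3 F##3 Eb3 G3 F#4

First find concert pitch: the Bb bass clarinet sounds a major ninth below written, so A-flat5 G4 B-sharp4 A-flat4 C5 B5 sounds Gb4 F3 A#3 Gb3 Bb3 A4.
Then write for Eb clarinet: it sounds a minor third above written, so the part must be a minor third below concert.
Gb4 → Eb4
F3 → D3
A#3 → F##3
Gb3 → Eb3
Bb3 → G3
A4 → F#4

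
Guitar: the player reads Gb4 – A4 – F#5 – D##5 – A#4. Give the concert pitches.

Written C4 on the guitar sounds as C3, a perfect octave lower; apply that shift to every note.
Gb4 to Gb3
A4 to A3
F#5 to F#4
D##5 to D##4
A#4 to A#3

Gb3 A3 F#4 D##4 A#3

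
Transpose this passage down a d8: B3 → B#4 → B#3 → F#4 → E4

B#2 B##3 B##2 F##3 E#3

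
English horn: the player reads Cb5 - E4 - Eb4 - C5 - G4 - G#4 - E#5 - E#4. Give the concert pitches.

Fb4 A3 Ab3 F4 C4 C#4 A#4 A#3

The English horn sounds a perfect fifth below written, so transpose each written note down a perfect fifth.
Cb5 to Fb4
E4 to A3
Eb4 to Ab3
C5 to F4
G4 to C4
G#4 to C#4
E#5 to A#4
E#4 to A#3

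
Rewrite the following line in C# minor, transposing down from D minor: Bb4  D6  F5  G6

A4 C#6 E5 F#6

D minor to C# minor down is a minor second, so every note moves down by that interval.
Bb4 becomes A4
D6 becomes C#6
F5 becomes E5
G6 becomes F#6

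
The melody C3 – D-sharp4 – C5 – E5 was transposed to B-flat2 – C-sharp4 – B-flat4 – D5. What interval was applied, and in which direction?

Take the first pair: C3 → Bb2. C to B spans 2 letter names, so the interval is some kind of second.
Bb2 to C3 is 2 semitones, which makes it a major second; the second version is lower, so the direction is down.
Checking another pair — E5 → D5 — gives the same interval.

down a major second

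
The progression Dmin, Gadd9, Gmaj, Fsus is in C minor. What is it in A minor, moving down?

Bmin Eadd9 Emaj Dsus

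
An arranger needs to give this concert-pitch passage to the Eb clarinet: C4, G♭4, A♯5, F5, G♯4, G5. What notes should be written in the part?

Written C4 sounds as Eb4 on the Eb clarinet, so concert pitches are written a minor third down.
C4 becomes A3
Gb4 becomes Eb4
A#5 becomes F##5
F5 becomes D5
G#4 becomes E#4
G5 becomes E5

A3 Eb4 F##5 D5 E#4 E5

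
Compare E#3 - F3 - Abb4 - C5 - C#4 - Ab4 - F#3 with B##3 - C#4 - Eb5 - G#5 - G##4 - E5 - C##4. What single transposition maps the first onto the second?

Take the first pair: E#3 → B##3. E to B spans 5 letter names, so the interval is some kind of fifth.
E#3 to B##3 is 8 semitones, which makes it an augmented fifth; the second version is higher, so the direction is up.
Checking another pair — F#3 → C##4 — gives the same interval.

up an augmented fifth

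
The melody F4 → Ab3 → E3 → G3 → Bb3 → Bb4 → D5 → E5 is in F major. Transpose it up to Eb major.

Eb5 Gb4 D4 F4 Ab4 Ab5 C6 D6

From F up to Eb is a minor seventh; apply that to each pitch.
F4 -> Eb5
Ab3 -> Gb4
E3 -> D4
G3 -> F4
Bb3 -> Ab4
Bb4 -> Ab5
D5 -> C6
E5 -> D6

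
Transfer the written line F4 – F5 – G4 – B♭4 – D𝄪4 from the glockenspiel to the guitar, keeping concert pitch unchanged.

F7 F8 G7 Bb7 D##7

First find concert pitch: the glockenspiel sounds a perfect fifteenth above written, so F4 F5 G4 B♭4 D𝄪4 sounds F6 F7 G6 Bb6 D##6.
Then write for guitar: it sounds a perfect octave below written, so the part must be a perfect octave above concert.
F6 → F7
F7 → F8
G6 → G7
Bb6 → Bb7
D##6 → D##7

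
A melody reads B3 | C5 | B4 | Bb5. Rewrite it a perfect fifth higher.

B3 becomes F#4
C5 becomes G5
B4 becomes F#5
Bb5 becomes F6

F#4 G5 F#5 F6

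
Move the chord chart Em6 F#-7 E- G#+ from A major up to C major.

Gm6 A-7 G- B+

A major up to C major is a minor third; each chord root moves by that interval while the quality stays the same.
Em6: root E up a minor third → G, giving Gm6.
F#-7: root F# up a minor third → A, giving A-7.
E-: root E up a minor third → G, giving G-.
G#+: root G# up a minor third → B, giving B+.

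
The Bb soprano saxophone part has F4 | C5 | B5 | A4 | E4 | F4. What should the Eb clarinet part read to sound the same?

First find concert pitch: the Bb soprano saxophone sounds a major second below written, so F4 C5 B5 A4 E4 F4 sounds Eb4 Bb4 A5 G4 D4 Eb4.
Then write for Eb clarinet: it sounds a minor third above written, so the part must be a minor third below concert.
Eb4 → C4
Bb4 → G4
A5 → F#5
G4 → E4
D4 → B3
Eb4 → C4

C4 G4 F#5 E4 B3 C4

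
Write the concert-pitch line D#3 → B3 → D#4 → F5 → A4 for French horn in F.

A#3 F#4 A#4 C6 E5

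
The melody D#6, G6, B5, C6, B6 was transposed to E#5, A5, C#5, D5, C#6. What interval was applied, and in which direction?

down a minor seventh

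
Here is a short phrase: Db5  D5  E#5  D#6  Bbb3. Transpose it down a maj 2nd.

Cb5 C5 D#5 C#6 Abb3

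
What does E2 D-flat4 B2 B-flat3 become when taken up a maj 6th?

C#3 Bb4 G#3 G4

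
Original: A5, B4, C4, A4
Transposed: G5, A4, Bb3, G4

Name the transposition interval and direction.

down a major second

From A5 to G5 is 2 letter names — a second of some quality.
G5 to A5 is 2 semitones, which makes it a major second; the second version is lower, so the direction is down.
Checking another pair — A4 → G4 — gives the same interval.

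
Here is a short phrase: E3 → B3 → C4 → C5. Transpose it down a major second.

D3 A3 Bb3 Bb4

A major second down from E3 gives D3.
B3 down a major second is A3.
C4 down a major second is Bb3.
C5 down a major second is Bb4.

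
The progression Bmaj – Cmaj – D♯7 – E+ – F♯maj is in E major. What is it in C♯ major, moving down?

G#maj Amaj B#7 C#+ D#maj

E major down to C♯ major is a minor third; each chord root moves by that interval while the quality stays the same.
Bmaj: root B down a minor third → G#, giving G#maj.
Cmaj: root C down a minor third → A, giving Amaj.
D♯7: root D♯ down a minor third → B#, giving B#7.
E+: root E down a minor third → C#, giving C#+.
F♯maj: root F♯ down a minor third → D#, giving D#maj.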